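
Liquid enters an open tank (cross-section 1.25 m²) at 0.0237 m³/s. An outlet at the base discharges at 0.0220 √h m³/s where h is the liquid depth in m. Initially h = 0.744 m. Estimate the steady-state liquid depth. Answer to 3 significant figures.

1.16 m

Mass balance (ρ constant): A dh/dt = Q_in − 0.0220 √h. At steady state dh/dt = 0:
Q_in = 0.0220 √h_ss ⇒ √h_ss = 0.0237/0.0220 = 1.0773.
h_ss = 1.0773² = 1.1605 m. (Since h₀ = 0.744 m < h_ss, the level will rise toward this value.)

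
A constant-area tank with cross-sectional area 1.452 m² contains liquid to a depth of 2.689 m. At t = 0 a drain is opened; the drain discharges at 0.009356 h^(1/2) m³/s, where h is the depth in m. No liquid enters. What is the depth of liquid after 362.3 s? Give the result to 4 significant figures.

With no inflow, A dh/dt = −0.009356 √h.
∫ h^(−1/2) dh = −(0.009356/A) ∫ dt, giving 2√h = 2√h₀ − (0.009356/A) t.
√h = √2.689 − 0.009356·362.3/(2·1.452) = 1.63982 − 1.16724 = 0.472572.
h = 0.472572² = 0.223325 m.

0.2233 m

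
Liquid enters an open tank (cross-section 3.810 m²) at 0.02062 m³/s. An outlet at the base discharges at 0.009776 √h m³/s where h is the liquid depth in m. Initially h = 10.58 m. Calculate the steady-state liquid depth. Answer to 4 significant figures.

Level balance: A dh/dt = 0.02062 − 0.009776 √h. Setting dh/dt = 0:
Q_in = 0.009776 √h_ss ⇒ √h_ss = 0.02062/0.009776 = 2.10925.
h_ss = 2.10925² = 4.44892 m. (Since h₀ = 10.58 m > h_ss, the level will fall toward this value.)

4.449 m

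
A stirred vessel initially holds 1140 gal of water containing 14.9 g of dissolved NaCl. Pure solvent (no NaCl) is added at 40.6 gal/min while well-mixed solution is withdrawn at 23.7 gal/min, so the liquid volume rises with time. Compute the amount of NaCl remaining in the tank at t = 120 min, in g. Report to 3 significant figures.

Total volume: dV/dt = Q_in − Q_out = 16.900 gal/min, so V(t) = 1140 + 16.900 t and V(120) = 3168.0 gal.
No NaCl enters, so dm/dt = −Q_out · (m/V).
Separate: dm/m = −Q_out dt/V(t) ⇒ ln(m/m₀) = −(Q_out/(Q_in−Q_out)) ln(V/V₀).
m = m₀ (V₀/V)^(Q_out/(Q_in−Q_out)) = 14.9 × (1140/3168.0)^(1.4024) = 3.5539 g.

3.55 g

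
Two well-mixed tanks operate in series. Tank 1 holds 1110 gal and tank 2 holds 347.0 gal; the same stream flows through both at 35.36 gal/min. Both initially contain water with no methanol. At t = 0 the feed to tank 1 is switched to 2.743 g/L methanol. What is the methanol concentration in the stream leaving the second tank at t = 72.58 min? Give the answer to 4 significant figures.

Each tank obeys Vᵢ dCᵢ/dt = Q(Cᵢ₋₁ − Cᵢ), so τᵢ = Vᵢ/Q.
τ₁ = 1110/35.36 = 31.3914 min; τ₂ = 347.0/35.36 = 9.81335 min.
Tank 1: C₁ = C_in(1 − e^(−t/τ₁)). Tank 2 (τ₁ ≠ τ₂): C₂ = C_in[1 − (τ₁ e^(−t/τ₁) − τ₂ e^(−t/τ₂))/(τ₁ − τ₂)].
At t = 72.58: e^(−t/τ₁) = 0.0990532, e^(−t/τ₂) = 0.000613673.
C₂ = 2.743·[1 − (31.3914·0.0990532 − 9.81335·0.000613673)/(21.5781)] = 2.743·0.856178 = 2.34850 g/L.

2.348 g/L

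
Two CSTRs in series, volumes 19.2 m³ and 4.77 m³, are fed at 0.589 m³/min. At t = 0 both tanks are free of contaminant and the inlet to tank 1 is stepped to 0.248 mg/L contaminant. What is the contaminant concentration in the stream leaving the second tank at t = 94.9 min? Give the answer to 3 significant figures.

0.230 mg/L

Time constants: τᵢ = Vᵢ/Q for each well-mixed tank.
τ₁ = 19.2/0.589 = 32.598 min; τ₂ = 4.77/0.589 = 8.0985 min.
Tank 1: C₁ = C_in(1 − e^(−t/τ₁)). Tank 2 (τ₁ ≠ τ₂): C₂ = C_in[1 − (τ₁ e^(−t/τ₁) − τ₂ e^(−t/τ₂))/(τ₁ − τ₂)].
At t = 94.9: e^(−t/τ₁) = 0.054407, e^(−t/τ₂) = 8.1437e-06.
C₂ = 0.248·[1 − (32.598·0.054407 − 8.0985·8.1437e-06)/(24.499)] = 0.248·0.92761 = 0.23005 mg/L.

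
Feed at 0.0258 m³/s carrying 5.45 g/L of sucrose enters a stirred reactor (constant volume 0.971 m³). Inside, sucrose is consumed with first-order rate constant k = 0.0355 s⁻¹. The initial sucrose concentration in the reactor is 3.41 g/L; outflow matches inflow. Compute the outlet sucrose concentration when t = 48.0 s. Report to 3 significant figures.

2.39 g/L

V dC/dt = Q(C_in − C) − k V C.
This is linear with rate a = Q/V + k = 0.062071 s⁻¹.
C_ss = Q C_in/(Q + kV) = 2.3330 g/L; C(t) = C_ss + (C₀ − C_ss) e^(−a t).
C(48.0) = 2.3330 + (1.0770)·e^(−0.062071·48.0) = 2.3330 + (1.0770)·0.050824 = 2.3877 g/L.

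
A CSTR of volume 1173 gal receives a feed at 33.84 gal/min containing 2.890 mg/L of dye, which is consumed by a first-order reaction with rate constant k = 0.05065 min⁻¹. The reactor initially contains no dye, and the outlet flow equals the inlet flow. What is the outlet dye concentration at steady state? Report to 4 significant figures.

1.049 mg/L

V dC/dt = Q(C_in − C) − k V C.
Steady state (dC/dt = 0): C_ss = Q C_in/(Q + kV) = C_in/(1 + kV/Q).
C_ss = 33.84·2.890/(33.84 + 0.05065·1173) = 97.7976/93.2525 = 1.04874 mg/L.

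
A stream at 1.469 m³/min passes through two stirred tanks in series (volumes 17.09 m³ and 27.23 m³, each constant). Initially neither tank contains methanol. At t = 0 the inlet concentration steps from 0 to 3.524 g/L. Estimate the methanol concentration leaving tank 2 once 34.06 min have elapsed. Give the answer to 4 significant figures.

2.335 g/L

Species balance on tank i: dCᵢ/dt = (Cᵢ₋₁ − Cᵢ)/τᵢ with τᵢ = Vᵢ/Q.
τ₁ = 17.09/1.469 = 11.6338 min; τ₂ = 27.23/1.469 = 18.5364 min.
Solving the cascade with C₁(0)=C₂(0)=0 gives C₂(t) = C_in[1 − (τ₁ e^(−t/τ₁) − τ₂ e^(−t/τ₂))/(τ₁ − τ₂)].
At t = 34.06: e^(−t/τ₁) = 0.0535208, e^(−t/τ₂) = 0.159221.
C₂ = 3.524·[1 − (11.6338·0.0535208 − 18.5364·0.159221)/(-6.90265)] = 3.524·0.662632 = 2.33512 g/L.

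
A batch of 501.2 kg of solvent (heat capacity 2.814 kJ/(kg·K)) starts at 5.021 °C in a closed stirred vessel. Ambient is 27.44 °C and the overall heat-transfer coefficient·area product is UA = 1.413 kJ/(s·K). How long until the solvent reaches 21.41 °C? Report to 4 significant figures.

M c_p dT/dt = −UA(T − T_amb).
τ = M c_p/UA = 998.144 s; T_ss = T_amb = 27.4400 °C.
T(t) = T_ss + (T₀ − T_ss)e^(−t/τ); set T = 21.41:
t = −τ ln[(T − T_ss)/(T₀ − T_ss)] = −998.144 · ln(0.268968) = 1310.72 s.

1311 s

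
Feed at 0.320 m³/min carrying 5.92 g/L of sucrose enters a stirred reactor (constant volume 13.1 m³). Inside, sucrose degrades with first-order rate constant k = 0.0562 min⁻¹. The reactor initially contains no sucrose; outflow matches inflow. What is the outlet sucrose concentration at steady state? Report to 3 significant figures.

Accumulation = in − out − consumed: V dC/dt = Q C_in − Q C − k V C.
Steady state (dC/dt = 0): C_ss = Q C_in/(Q + kV) = C_in/(1 + kV/Q).
C_ss = 0.320·5.92/(0.320 + 0.0562·13.1) = 1.8944/1.0562 = 1.7936 g/L.

1.79 g/L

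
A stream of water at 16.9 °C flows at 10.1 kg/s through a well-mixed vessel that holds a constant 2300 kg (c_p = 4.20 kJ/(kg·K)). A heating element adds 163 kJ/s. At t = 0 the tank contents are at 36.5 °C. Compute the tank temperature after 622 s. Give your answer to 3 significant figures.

21.8 °C

First-law balance (no shaft work): M c_p dT/dt = ṁ c_p (T_in − T) + 163.
Rearrange: dT/dt = (T_ss − T)/τ with τ = M/ṁ = 227.72 s and T_ss = T_in + Q̇/(ṁ c_p) = 20.743 °C.
Integrating: T(t) = T_ss + (T₀ − T_ss) e^(−t/τ).
T(622) = 20.743 + (15.757)·e^(−622/227.72) = 20.743 + (15.757)·0.065129 = 21.769 °C.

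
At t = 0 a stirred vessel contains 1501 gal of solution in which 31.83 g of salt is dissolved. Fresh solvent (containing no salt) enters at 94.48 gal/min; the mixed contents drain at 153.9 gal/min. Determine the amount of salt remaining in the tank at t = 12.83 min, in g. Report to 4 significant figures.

Let m(t) be the amount of salt. Volume: V(t) = V₀ + (Q_in − Q_out) t = 1501 − 59.4200 t; V(12.83) = 738.641 gal.
Solute balance: dm/dt = 0 − Q_out C = −Q_out m/V(t).
Separate: dm/m = −Q_out dt/V(t) ⇒ ln(m/m₀) = −(Q_out/(Q_in−Q_out)) ln(V/V₀).
m = m₀ (V₀/V)^(Q_out/(Q_in−Q_out)) = 31.83 × (1501/738.641)^(-2.59004) = 5.07274 g.

5.073 g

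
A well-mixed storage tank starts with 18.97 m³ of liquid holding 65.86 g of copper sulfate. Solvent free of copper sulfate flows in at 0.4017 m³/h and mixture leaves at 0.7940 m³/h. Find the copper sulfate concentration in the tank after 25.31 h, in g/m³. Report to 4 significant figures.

Let m(t) be the amount of copper sulfate. Volume: V(t) = V₀ + (Q_in − Q_out) t = 18.97 − 0.392300 t; V(25.31) = 9.04089 m³.
No copper sulfate enters, so dm/dt = −Q_out · (m/V).
Separate: dm/m = −Q_out dt/V(t) ⇒ ln(m/m₀) = −(Q_out/(Q_in−Q_out)) ln(V/V₀).
m = m₀ (V₀/V)^(Q_out/(Q_in−Q_out)) = 65.86 × (18.97/9.04089)^(-2.02396) = 14.6959 g.
C = m/V = 14.6959/9.04089 = 1.62550 g/m³.

1.625 g/m³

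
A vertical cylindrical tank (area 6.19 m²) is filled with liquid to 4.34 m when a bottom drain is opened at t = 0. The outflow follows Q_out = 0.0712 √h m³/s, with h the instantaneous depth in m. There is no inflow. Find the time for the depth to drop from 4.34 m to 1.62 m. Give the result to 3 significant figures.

141 s

With no inflow, A dh/dt = −0.0712 √h.
This is separable: 2 d(√h)/dt = −0.0712/A, so √h = √h₀ − (0.0712/(2A)) t.
t = 2A(√h₀ − √h)/0.0712 = 2·6.19·(√4.34 − √1.62)/0.0712
  = 12.380 × (2.0833 − 1.2728) / 0.0712 = 140.92 s.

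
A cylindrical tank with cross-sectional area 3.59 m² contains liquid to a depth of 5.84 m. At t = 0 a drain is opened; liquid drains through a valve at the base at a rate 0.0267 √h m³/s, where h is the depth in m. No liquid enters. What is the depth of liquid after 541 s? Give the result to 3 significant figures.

A dh/dt = −Q_out = −0.0267 √h.
∫ h^(−1/2) dh = −(0.0267/A) ∫ dt, giving 2√h = 2√h₀ − (0.0267/A) t.
√h = √5.84 − 0.0267·541/(2·3.59) = 2.4166 − 2.0118 = 0.40481.
h = 0.40481² = 0.16387 m.

0.164 m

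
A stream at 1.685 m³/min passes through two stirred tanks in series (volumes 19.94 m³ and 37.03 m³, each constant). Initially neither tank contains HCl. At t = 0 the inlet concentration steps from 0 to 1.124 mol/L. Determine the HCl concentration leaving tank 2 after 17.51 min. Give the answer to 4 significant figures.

0.3248 mol/L

Species balance on tank i: dCᵢ/dt = (Cᵢ₋₁ − Cᵢ)/τᵢ with τᵢ = Vᵢ/Q.
τ₁ = 19.94/1.685 = 11.8338 min; τ₂ = 37.03/1.685 = 21.9763 min.
Tank 1: C₁ = C_in(1 − e^(−t/τ₁)). Tank 2 (τ₁ ≠ τ₂): C₂ = C_in[1 − (τ₁ e^(−t/τ₁) − τ₂ e^(−t/τ₂))/(τ₁ − τ₂)].
At t = 17.51: e^(−t/τ₁) = 0.227716, e^(−t/τ₂) = 0.450783.
C₂ = 1.124·[1 − (11.8338·0.227716 − 21.9763·0.450783)/(-10.1424)] = 1.124·0.288950 = 0.324780 mol/L.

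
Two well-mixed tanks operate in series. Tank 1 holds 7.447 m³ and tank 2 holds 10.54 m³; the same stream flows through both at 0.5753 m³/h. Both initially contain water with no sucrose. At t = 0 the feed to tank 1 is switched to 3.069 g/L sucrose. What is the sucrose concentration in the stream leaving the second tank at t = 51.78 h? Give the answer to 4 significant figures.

Each tank obeys Vᵢ dCᵢ/dt = Q(Cᵢ₋₁ − Cᵢ), so τᵢ = Vᵢ/Q.
τ₁ = 7.447/0.5753 = 12.9446 h; τ₂ = 10.54/0.5753 = 18.3209 h.
Solving the cascade with C₁(0)=C₂(0)=0 gives C₂(t) = C_in[1 − (τ₁ e^(−t/τ₁) − τ₂ e^(−t/τ₂))/(τ₁ − τ₂)].
At t = 51.78: e^(−t/τ₁) = 0.0183131, e^(−t/τ₂) = 0.0592325.
C₂ = 3.069·[1 − (12.9446·0.0183131 − 18.3209·0.0592325)/(-5.37633)] = 3.069·0.842246 = 2.58485 g/L.

2.585 g/L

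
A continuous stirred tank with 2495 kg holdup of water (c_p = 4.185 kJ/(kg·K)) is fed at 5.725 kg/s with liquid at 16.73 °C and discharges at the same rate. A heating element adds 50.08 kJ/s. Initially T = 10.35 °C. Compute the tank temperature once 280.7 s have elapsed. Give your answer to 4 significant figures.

14.37 °C

M c_p dT/dt = ṁ c_p (T_in − T) + Q̇.
τ = M/ṁ = 435.808 s; T_ss = T_in + Q̇/(ṁ c_p) = 16.73 + 50.08/(5.725·4.185) = 18.8202 °C.
Solution: T(t) = T_ss + (T₀ − T_ss) e^(−t/τ).
T(280.7) = 18.8202 + (-8.47023)·e^(−280.7/435.808) = 18.8202 + (-8.47023)·0.525140 = 14.3722 °C.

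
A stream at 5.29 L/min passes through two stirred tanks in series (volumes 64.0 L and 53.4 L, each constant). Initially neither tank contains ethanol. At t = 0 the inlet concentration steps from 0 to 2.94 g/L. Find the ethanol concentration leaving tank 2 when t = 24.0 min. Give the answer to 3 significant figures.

Each tank obeys Vᵢ dCᵢ/dt = Q(Cᵢ₋₁ − Cᵢ), so τᵢ = Vᵢ/Q.
τ₁ = 64.0/5.29 = 12.098 min; τ₂ = 53.4/5.29 = 10.095 min.
Tank 1: C₁ = C_in(1 − e^(−t/τ₁)). Tank 2 (τ₁ ≠ τ₂): C₂ = C_in[1 − (τ₁ e^(−t/τ₁) − τ₂ e^(−t/τ₂))/(τ₁ − τ₂)].
At t = 24.0: e^(−t/τ₁) = 0.13755, e^(−t/τ₂) = 0.092780.
C₂ = 2.94·[1 − (12.098·0.13755 − 10.095·0.092780)/(2.0038)] = 2.94·0.63689 = 1.8725 g/L.

1.87 g/L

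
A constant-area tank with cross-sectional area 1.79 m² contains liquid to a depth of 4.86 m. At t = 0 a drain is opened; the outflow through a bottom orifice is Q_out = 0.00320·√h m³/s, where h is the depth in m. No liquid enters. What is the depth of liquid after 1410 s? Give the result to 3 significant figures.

0.892 m

With no inflow, A dh/dt = −0.00320 √h.
This is separable: 2 d(√h)/dt = −0.00320/A, so √h = √h₀ − (0.00320/(2A)) t.
√h = √4.86 − 0.00320·1410/(2·1.79) = 2.2045 − 1.2603 = 0.94421.
h = 0.94421² = 0.89152 m.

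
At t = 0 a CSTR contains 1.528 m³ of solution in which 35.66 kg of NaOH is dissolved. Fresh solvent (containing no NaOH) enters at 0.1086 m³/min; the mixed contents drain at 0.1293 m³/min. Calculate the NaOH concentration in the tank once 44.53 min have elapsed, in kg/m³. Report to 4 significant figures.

Let m(t) be the amount of NaOH. Volume: V(t) = V₀ + (Q_in − Q_out) t = 1.528 − 0.0207000 t; V(44.53) = 0.606229 m³.
Solute balance: dm/dt = 0 − Q_out C = −Q_out m/V(t).
Separate: dm/m = −Q_out dt/V(t) ⇒ ln(m/m₀) = −(Q_out/(Q_in−Q_out)) ln(V/V₀).
m = m₀ (V₀/V)^(Q_out/(Q_in−Q_out)) = 35.66 × (1.528/0.606229)^(-6.24638) = 0.110750 kg.
C = m/V = 0.110750/0.606229 = 0.182687 kg/m³.

0.1827 kg/m³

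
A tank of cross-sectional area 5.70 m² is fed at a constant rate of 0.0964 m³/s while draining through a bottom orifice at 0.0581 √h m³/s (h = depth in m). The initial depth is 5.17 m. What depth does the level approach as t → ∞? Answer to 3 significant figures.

2.75 m

A dh/dt = Q_in − 0.0581 √h. Steady state requires inflow = outflow:
Q_in = 0.0581 √h_ss ⇒ √h_ss = 0.0964/0.0581 = 1.6592.
h_ss = 1.6592² = 2.7530 m. (Since h₀ = 5.17 m > h_ss, the level will fall toward this value.)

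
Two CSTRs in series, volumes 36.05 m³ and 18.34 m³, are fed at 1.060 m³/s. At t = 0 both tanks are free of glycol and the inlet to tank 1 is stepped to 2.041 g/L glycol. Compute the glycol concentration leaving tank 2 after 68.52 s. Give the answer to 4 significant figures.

1.527 g/L

Time constants: τᵢ = Vᵢ/Q for each well-mixed tank.
τ₁ = 36.05/1.060 = 34.0094 s; τ₂ = 18.34/1.060 = 17.3019 s.
Solving the cascade with C₁(0)=C₂(0)=0 gives C₂(t) = C_in[1 − (τ₁ e^(−t/τ₁) − τ₂ e^(−t/τ₂))/(τ₁ − τ₂)].
At t = 68.52: e^(−t/τ₁) = 0.133356, e^(−t/τ₂) = 0.0190581.
C₂ = 2.041·[1 − (34.0094·0.133356 − 17.3019·0.0190581)/(16.7075)] = 2.041·0.748281 = 1.52724 g/L.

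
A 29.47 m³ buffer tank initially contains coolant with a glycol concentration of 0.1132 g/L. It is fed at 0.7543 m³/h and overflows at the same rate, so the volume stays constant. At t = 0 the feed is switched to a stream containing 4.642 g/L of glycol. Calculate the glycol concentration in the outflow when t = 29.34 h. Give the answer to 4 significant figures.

2.505 g/L

Transient balance on the dissolved component: V dC/dt = Q(C_in − C).
Rewrite as dC/dt + C/τ = C_in/τ, τ = V/Q = 39.0693 h.
This is linear first-order; C(t) = C_in + (C₀ − C_in) e^(−t/τ).
C(29.34) = 4.642 + (0.1132 − 4.642)·e^(−29.34/39.0693) = 4.642 + (-4.52880)·0.471907 = 2.50483 g/L.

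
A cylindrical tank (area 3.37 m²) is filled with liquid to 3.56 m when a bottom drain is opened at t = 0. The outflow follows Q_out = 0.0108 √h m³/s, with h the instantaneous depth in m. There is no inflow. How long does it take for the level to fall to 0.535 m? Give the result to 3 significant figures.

With no inflow, A dh/dt = −0.0108 √h.
∫ h^(−1/2) dh = −(0.0108/A) ∫ dt, giving 2√h = 2√h₀ − (0.0108/A) t.
t = 2A(√h₀ − √h)/0.0108 = 2·3.37·(√3.56 − √0.535)/0.0108
  = 6.7400 × (1.8868 − 0.73144) / 0.0108 = 721.03 s.

721 s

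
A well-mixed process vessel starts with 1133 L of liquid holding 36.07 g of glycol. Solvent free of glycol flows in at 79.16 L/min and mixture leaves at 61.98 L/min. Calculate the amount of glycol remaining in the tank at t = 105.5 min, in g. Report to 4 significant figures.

1.149 g

Total volume: dV/dt = Q_in − Q_out = 17.1800 L/min, so V(t) = 1133 + 17.1800 t and V(105.5) = 2945.49 L.
Species balance (pure solvent in): dm/dt = −Q_out · m/V(t).
Separate: dm/m = −Q_out dt/V(t) ⇒ ln(m/m₀) = −(Q_out/(Q_in−Q_out)) ln(V/V₀).
m = m₀ (V₀/V)^(Q_out/(Q_in−Q_out)) = 36.07 × (1133/2945.49)^(3.60768) = 1.14873 g.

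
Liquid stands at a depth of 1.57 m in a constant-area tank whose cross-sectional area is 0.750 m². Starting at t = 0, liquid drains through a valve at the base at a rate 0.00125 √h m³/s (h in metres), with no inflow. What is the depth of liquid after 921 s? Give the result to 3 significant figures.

0.236 m

With no inflow, A dh/dt = −0.00125 √h.
∫ h^(−1/2) dh = −(0.00125/A) ∫ dt, giving 2√h = 2√h₀ − (0.00125/A) t.
√h = √1.57 − 0.00125·921/(2·0.750) = 1.2530 − 0.76750 = 0.48550.
h = 0.48550² = 0.23571 m.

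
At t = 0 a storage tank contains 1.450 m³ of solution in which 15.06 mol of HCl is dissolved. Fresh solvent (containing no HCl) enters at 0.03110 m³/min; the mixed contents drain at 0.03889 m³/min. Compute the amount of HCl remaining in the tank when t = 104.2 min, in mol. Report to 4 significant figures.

Total volume: dV/dt = Q_in − Q_out = -0.00779000 m³/min, so V(t) = 1.450 − 0.00779000 t and V(104.2) = 0.638282 m³.
Species balance (pure solvent in): dm/dt = −Q_out · m/V(t).
Separate: dm/m = −Q_out dt/V(t) ⇒ ln(m/m₀) = −(Q_out/(Q_in−Q_out)) ln(V/V₀).
m = m₀ (V₀/V)^(Q_out/(Q_in−Q_out)) = 15.06 × (1.450/0.638282)^(-4.99230) = 0.250491 mol.

0.2505 mol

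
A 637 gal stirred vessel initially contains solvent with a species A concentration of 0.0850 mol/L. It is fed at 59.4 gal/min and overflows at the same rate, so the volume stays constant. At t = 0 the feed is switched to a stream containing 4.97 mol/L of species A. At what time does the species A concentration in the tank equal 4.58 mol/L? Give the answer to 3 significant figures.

Mass balance on the solute (V constant): V dC/dt = Q(C_in − C), so τ = V/Q = 10.724 min.
C(t) = C_in + (C₀ − C_in) e^(−t/τ). Set C = 4.58 and solve for t:
e^(−t/τ) = (C − C_in)/(C₀ − C_in) = (4.58 − 4.97)/(0.0850 − 4.97) = 0.079836
t = −τ ln(…) = 10.724 × 2.5278 = 27.108 min.

27.1 min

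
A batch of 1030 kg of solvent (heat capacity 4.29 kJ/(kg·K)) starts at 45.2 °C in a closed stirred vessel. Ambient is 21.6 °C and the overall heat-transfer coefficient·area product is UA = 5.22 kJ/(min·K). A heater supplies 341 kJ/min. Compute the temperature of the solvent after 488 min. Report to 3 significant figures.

M c_p dT/dt = −UA(T − T_amb) + Q̇.
dT/dt = (T_ss − T)/τ with T_ss = T_amb + Q̇/UA = 21.6 + 341/5.22 = 86.926 °C, τ = M c_p/UA = 1030·4.29/5.22 = 846.49 min.
Integrating: T(t) = T_ss + (T₀ − T_ss) e^(−t/τ).
T(488) = 86.926 + (-41.726)·0.56186 = 63.482 °C.

63.5 °C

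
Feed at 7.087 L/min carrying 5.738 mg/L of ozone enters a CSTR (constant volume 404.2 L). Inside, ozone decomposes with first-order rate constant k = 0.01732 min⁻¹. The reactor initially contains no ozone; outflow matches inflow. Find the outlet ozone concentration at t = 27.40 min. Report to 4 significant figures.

Species balance: V dC/dt = Q C_in − Q C − k V C.
This is linear with rate a = Q/V + k = 0.0348534 min⁻¹.
C_ss = Q C_in/(Q + kV) = 2.88657 mg/L; C(t) = C_ss + (C₀ − C_ss) e^(−a t).
C(27.40) = 2.88657 + (-2.88657)·e^(−0.0348534·27.40) = 2.88657 + (-2.88657)·0.384819 = 1.77576 mg/L.

1.776 mg/L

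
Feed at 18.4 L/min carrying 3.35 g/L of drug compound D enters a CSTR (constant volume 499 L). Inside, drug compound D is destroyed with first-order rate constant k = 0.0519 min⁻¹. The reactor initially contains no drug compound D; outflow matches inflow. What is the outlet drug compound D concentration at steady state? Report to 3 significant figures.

1.39 g/L

V dC/dt = Q(C_in − C) − k V C.
At steady state: 0 = Q C_in − (Q + kV) C_ss, so C_ss = Q C_in/(Q + kV).
C_ss = 18.4·3.35/(18.4 + 0.0519·499) = 61.640/44.298 = 1.3915 g/L.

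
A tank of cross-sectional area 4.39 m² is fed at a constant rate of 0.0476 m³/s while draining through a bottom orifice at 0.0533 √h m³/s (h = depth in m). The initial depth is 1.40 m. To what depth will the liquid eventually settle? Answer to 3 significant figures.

0.798 m

Accumulation of liquid (constant cross-section A): A dh/dt = Q_in − 0.0533 √h. At steady state dh/dt = 0:
Q_in = 0.0533 √h_ss ⇒ √h_ss = 0.0476/0.0533 = 0.89306.
h_ss = 0.89306² = 0.79755 m. (Since h₀ = 1.40 m > h_ss, the level will fall toward this value.)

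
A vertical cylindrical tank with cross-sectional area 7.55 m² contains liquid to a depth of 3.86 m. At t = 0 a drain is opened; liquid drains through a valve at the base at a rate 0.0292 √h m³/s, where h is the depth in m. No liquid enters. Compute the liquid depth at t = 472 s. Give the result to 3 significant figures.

With no inflow, A dh/dt = −0.0292 √h.
Separate and integrate: 2(√h − √h₀) = −(0.0292/A) t.
√h = √3.86 − 0.0292·472/(2·7.55) = 1.9647 − 0.91274 = 1.0519.
h = 1.0519² = 1.1066 m.

1.11 m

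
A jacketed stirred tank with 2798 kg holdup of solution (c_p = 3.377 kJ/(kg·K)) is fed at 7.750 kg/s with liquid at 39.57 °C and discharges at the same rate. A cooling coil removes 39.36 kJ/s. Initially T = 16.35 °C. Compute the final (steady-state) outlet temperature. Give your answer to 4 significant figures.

38.07 °C

M c_p dT/dt = ṁ c_p (T_in − T) − Q̇.
At steady state dT/dt = 0 ⇒ T_ss = T_in − Q̇/(ṁ c_p) = 39.57 − 39.36/(7.750·3.377) = 38.0661 °C.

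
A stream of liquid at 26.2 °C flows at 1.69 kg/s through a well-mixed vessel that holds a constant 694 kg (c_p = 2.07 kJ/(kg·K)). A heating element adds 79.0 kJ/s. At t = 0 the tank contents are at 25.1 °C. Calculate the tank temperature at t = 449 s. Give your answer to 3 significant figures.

First-law balance (no shaft work): M c_p dT/dt = ṁ c_p (T_in − T) + 79.0.
τ = M/ṁ = 410.65 s; T_ss = T_in + Q̇/(ṁ c_p) = 26.2 + 79.0/(1.69·2.07) = 48.782 °C.
This is linear first-order; T(t) = T_ss + (T₀ − T_ss) e^(−t/τ).
T(449) = 48.782 + (-23.682)·e^(−449/410.65) = 48.782 + (-23.682)·0.33508 = 40.847 °C.

40.8 °C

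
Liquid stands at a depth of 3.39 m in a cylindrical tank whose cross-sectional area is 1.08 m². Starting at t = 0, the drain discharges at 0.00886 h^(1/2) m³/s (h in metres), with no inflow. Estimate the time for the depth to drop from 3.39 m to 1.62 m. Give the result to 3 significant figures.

Mass balance (ρ constant): A dh/dt = −0.00886 √h.
∫ h^(−1/2) dh = −(0.00886/A) ∫ dt, giving 2√h = 2√h₀ − (0.00886/A) t.
t = 2A(√h₀ − √h)/0.00886 = 2·1.08·(√3.39 − √1.62)/0.00886
  = 2.1600 × (1.8412 − 1.2728) / 0.00886 = 138.57 s.

139 s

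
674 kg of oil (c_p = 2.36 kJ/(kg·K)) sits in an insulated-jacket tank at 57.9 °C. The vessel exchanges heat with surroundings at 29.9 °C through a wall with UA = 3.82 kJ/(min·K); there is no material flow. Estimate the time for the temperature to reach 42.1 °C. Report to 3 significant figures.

M c_p dT/dt = −UA(T − T_amb).
τ = M c_p/UA = 416.40 min; T_ss = T_amb = 29.900 °C.
T(t) = T_ss + (T₀ − T_ss)e^(−t/τ); set T = 42.1:
t = −τ ln[(T − T_ss)/(T₀ − T_ss)] = −416.40 · ln(0.43571) = 345.93 min.

346 min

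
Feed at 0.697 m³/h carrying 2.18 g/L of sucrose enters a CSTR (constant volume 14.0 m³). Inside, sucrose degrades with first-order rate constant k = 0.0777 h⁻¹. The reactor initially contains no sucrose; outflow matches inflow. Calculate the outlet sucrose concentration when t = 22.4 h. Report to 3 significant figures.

V dC/dt = Q(C_in − C) − k V C.
dC/dt = (Q/V) C_in − (Q/V + k) C; effective rate a = Q/V + k = 0.049786 + 0.0777 = 0.12749 h⁻¹.
C_ss = Q C_in/(Q + kV) = 0.85133 g/L; C(t) = C_ss + (C₀ − C_ss) e^(−a t).
C(22.4) = 0.85133 + (-0.85133)·e^(−0.12749·22.4) = 0.85133 + (-0.85133)·0.057517 = 0.80237 g/L.

0.802 g/L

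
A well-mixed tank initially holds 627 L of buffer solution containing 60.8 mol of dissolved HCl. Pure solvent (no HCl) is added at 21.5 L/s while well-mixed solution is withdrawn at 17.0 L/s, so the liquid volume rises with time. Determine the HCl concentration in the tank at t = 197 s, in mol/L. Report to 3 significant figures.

0.00144 mol/L

Let m(t) be the amount of HCl. Volume: V(t) = V₀ + (Q_in − Q_out) t = 627 + 4.5000 t; V(197) = 1513.5 L.
Species balance (pure solvent in): dm/dt = −Q_out · m/V(t).
Separate: dm/m = −Q_out dt/V(t) ⇒ ln(m/m₀) = −(Q_out/(Q_in−Q_out)) ln(V/V₀).
m = m₀ (V₀/V)^(Q_out/(Q_in−Q_out)) = 60.8 × (627/1513.5)^(3.7778) = 2.1782 mol.
C = m/V = 2.1782/1513.5 = 0.0014392 mol/L.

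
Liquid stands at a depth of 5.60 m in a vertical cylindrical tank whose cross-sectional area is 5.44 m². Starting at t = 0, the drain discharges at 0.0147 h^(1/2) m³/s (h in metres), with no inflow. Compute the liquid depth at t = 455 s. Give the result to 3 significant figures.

With no inflow, A dh/dt = −0.0147 √h.
This is separable: 2 d(√h)/dt = −0.0147/A, so √h = √h₀ − (0.0147/(2A)) t.
√h = √5.60 − 0.0147·455/(2·5.44) = 2.3664 − 0.61475 = 1.7517.
h = 1.7517² = 3.0684 m.

3.07 m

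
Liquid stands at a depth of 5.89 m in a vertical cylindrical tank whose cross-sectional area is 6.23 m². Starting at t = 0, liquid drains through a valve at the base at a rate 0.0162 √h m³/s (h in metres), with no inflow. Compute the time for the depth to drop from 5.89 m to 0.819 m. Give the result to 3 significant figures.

With no inflow, A dh/dt = −0.0162 √h.
Separate and integrate: 2(√h − √h₀) = −(0.0162/A) t.
t = 2A(√h₀ − √h)/0.0162 = 2·6.23·(√5.89 − √0.819)/0.0162
  = 12.460 × (2.4269 − 0.90499) / 0.0162 = 1170.6 s.

1170 s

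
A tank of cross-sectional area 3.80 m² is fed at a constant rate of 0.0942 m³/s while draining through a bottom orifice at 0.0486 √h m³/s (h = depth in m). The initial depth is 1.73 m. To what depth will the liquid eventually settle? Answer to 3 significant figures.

Level balance: A dh/dt = 0.0942 − 0.0486 √h. Setting dh/dt = 0:
Q_in = 0.0486 √h_ss ⇒ √h_ss = 0.0942/0.0486 = 1.9383.
h_ss = 1.9383² = 3.7569 m. (Since h₀ = 1.73 m < h_ss, the level will rise toward this value.)

3.76 m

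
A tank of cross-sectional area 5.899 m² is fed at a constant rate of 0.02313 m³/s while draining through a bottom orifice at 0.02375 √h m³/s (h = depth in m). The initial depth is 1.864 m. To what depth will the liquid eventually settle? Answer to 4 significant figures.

0.9485 m

Level balance: A dh/dt = 0.02313 − 0.02375 √h. Setting dh/dt = 0:
Q_in = 0.02375 √h_ss ⇒ √h_ss = 0.02313/0.02375 = 0.973895.
h_ss = 0.973895² = 0.948471 m. (Since h₀ = 1.864 m > h_ss, the level will fall toward this value.)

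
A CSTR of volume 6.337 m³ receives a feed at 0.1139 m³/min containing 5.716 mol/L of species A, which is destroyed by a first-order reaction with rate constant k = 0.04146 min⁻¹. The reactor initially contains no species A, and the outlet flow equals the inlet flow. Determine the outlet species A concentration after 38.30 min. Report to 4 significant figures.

1.551 mol/L

Species balance: V dC/dt = Q C_in − Q C − k V C.
dC/dt = (Q/V) C_in − (Q/V + k) C; effective rate a = Q/V + k = 0.0179738 + 0.04146 = 0.0594338 min⁻¹.
C_ss = Q C_in/(Q + kV) = 1.72862 mol/L; C(t) = C_ss + (C₀ − C_ss) e^(−a t).
C(38.30) = 1.72862 + (-1.72862)·e^(−0.0594338·38.30) = 1.72862 + (-1.72862)·0.102662 = 1.55115 mol/L.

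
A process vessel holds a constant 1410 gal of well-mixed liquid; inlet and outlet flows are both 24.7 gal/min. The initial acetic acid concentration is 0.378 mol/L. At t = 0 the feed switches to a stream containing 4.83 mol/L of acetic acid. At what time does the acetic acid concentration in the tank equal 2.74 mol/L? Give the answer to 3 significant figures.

43.2 min

Transient balance on the dissolved component: V dC/dt = Q(C_in − C), so τ = V/Q = 57.085 min.
C(t) = C_in + (C₀ − C_in) e^(−t/τ). Set C = 2.74 and solve for t:
e^(−t/τ) = (C − C_in)/(C₀ − C_in) = (2.74 − 4.83)/(0.378 − 4.83) = 0.46945
t = −τ ln(…) = 57.085 × 0.75619 = 43.167 min.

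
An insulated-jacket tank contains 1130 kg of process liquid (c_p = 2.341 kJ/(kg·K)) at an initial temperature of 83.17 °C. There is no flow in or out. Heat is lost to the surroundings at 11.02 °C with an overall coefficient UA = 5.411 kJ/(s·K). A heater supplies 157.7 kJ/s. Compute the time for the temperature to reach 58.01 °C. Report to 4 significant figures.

Lumped-capacitance energy balance: M c_p dT/dt = UA(T_amb − T) + Q̇.
τ = M c_p/UA = 488.880 s; T_ss = T_amb + Q̇/UA = 11.02 + 157.7/5.411 = 40.1643 °C.
T(t) = T_ss + (T₀ − T_ss)e^(−t/τ); set T = 58.01:
t = −τ ln[(T − T_ss)/(T₀ − T_ss)] = −488.880 · ln(0.414961) = 430.005 s.

430.0 s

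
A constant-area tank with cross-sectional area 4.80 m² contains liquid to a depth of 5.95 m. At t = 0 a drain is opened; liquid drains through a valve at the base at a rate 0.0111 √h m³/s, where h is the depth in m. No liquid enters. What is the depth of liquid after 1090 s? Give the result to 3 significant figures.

1.39 m

A dh/dt = −Q_out = −0.0111 √h.
Separate and integrate: 2(√h − √h₀) = −(0.0111/A) t.
√h = √5.95 − 0.0111·1090/(2·4.80) = 2.4393 − 1.2603 = 1.1789.
h = 1.1789² = 1.3899 m.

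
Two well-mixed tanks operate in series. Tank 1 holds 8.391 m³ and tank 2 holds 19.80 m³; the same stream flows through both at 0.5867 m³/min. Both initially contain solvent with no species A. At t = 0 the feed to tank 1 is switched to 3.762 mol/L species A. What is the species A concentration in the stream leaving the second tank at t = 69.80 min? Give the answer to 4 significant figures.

Time constants: τᵢ = Vᵢ/Q for each well-mixed tank.
τ₁ = 8.391/0.5867 = 14.3020 min; τ₂ = 19.80/0.5867 = 33.7481 min.
Tank 1: C₁ = C_in(1 − e^(−t/τ₁)). Tank 2 (τ₁ ≠ τ₂): C₂ = C_in[1 − (τ₁ e^(−t/τ₁) − τ₂ e^(−t/τ₂))/(τ₁ − τ₂)].
At t = 69.80: e^(−t/τ₁) = 0.00759377, e^(−t/τ₂) = 0.126405.
C₂ = 3.762·[1 − (14.3020·0.00759377 − 33.7481·0.126405)/(-19.4461)] = 3.762·0.786213 = 2.95773 mol/L.

2.958 mol/L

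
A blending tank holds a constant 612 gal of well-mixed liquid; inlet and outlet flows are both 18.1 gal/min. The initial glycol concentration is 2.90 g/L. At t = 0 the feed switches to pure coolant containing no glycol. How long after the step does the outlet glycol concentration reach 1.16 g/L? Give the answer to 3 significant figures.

31.0 min

Mass balance on the solute (V constant): V dC/dt = Q(C_in − C), so τ = V/Q = 33.812 min.
C(t) = C_in + (C₀ − C_in) e^(−t/τ). Set C = 1.16 and solve for t:
e^(−t/τ) = (C − C_in)/(C₀ − C_in) = (1.16 − 0)/(2.90 − 0) = 0.40000
t = −τ ln(…) = 33.812 × 0.91629 = 30.982 min.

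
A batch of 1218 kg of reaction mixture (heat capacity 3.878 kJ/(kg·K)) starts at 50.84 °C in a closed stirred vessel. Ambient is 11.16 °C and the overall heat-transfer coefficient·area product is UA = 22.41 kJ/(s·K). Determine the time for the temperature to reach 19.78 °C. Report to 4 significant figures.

321.8 s

M c_p dT/dt = −UA(T − T_amb).
τ = M c_p/UA = 210.772 s; T_ss = T_amb = 11.1600 °C.
T(t) = T_ss + (T₀ − T_ss)e^(−t/τ); set T = 19.78:
t = −τ ln[(T − T_ss)/(T₀ − T_ss)] = −210.772 · ln(0.217238) = 321.799 s.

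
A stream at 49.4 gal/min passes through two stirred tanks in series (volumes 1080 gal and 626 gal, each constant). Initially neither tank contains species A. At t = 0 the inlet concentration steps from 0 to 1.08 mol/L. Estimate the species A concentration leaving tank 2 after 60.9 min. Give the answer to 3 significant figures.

Each tank obeys Vᵢ dCᵢ/dt = Q(Cᵢ₋₁ − Cᵢ), so τᵢ = Vᵢ/Q.
τ₁ = 1080/49.4 = 21.862 min; τ₂ = 626/49.4 = 12.672 min.
Tank 1: C₁ = C_in(1 − e^(−t/τ₁)). Tank 2 (τ₁ ≠ τ₂): C₂ = C_in[1 − (τ₁ e^(−t/τ₁) − τ₂ e^(−t/τ₂))/(τ₁ − τ₂)].
At t = 60.9: e^(−t/τ₁) = 0.061691, e^(−t/τ₂) = 0.0081818.
C₂ = 1.08·[1 − (21.862·0.061691 − 12.672·0.0081818)/(9.1903)] = 1.08·0.86453 = 0.93369 mol/L.

0.934 mol/L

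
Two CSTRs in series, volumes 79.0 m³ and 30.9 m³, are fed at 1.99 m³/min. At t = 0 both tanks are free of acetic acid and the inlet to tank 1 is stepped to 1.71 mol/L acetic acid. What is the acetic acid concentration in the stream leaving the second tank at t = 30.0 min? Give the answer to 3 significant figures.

0.550 mol/L

Species balance on tank i: dCᵢ/dt = (Cᵢ₋₁ − Cᵢ)/τᵢ with τᵢ = Vᵢ/Q.
τ₁ = 79.0/1.99 = 39.698 min; τ₂ = 30.9/1.99 = 15.528 min.
Tank 1: C₁ = C_in(1 − e^(−t/τ₁)). Tank 2 (τ₁ ≠ τ₂): C₂ = C_in[1 − (τ₁ e^(−t/τ₁) − τ₂ e^(−t/τ₂))/(τ₁ − τ₂)].
At t = 30.0: e^(−t/τ₁) = 0.46968, e^(−t/τ₂) = 0.14485.
C₂ = 1.71·[1 − (39.698·0.46968 − 15.528·0.14485)/(24.171)] = 1.71·0.32164 = 0.55001 mol/L.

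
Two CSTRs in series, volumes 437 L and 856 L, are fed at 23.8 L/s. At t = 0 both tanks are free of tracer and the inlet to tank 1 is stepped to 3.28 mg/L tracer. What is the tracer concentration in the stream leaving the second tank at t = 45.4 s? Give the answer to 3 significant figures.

1.67 mg/L

Time constants: τᵢ = Vᵢ/Q for each well-mixed tank.
τ₁ = 437/23.8 = 18.361 s; τ₂ = 856/23.8 = 35.966 s.
Tank 1: C₁ = C_in(1 − e^(−t/τ₁)). Tank 2 (τ₁ ≠ τ₂): C₂ = C_in[1 − (τ₁ e^(−t/τ₁) − τ₂ e^(−t/τ₂))/(τ₁ − τ₂)].
At t = 45.4: e^(−t/τ₁) = 0.084366, e^(−t/τ₂) = 0.28301.
C₂ = 3.28·[1 − (18.361·0.084366 − 35.966·0.28301)/(-17.605)] = 3.28·0.50982 = 1.6722 mg/L.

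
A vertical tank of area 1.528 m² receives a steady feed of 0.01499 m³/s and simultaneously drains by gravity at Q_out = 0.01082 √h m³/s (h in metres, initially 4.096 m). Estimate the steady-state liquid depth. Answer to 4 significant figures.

Level balance: A dh/dt = 0.01499 − 0.01082 √h. Setting dh/dt = 0:
Q_in = 0.01082 √h_ss ⇒ √h_ss = 0.01499/0.01082 = 1.38540.
h_ss = 1.38540² = 1.91933 m. (Since h₀ = 4.096 m > h_ss, the level will fall toward this value.)

1.919 m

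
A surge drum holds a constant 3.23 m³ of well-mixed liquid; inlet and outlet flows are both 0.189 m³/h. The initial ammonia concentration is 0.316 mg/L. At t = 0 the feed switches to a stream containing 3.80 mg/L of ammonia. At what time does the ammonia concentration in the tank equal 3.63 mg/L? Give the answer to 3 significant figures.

51.6 h

Mass balance on the solute (V constant): V dC/dt = Q(C_in − C), so τ = V/Q = 17.090 h.
C(t) = C_in + (C₀ − C_in) e^(−t/τ). Set C = 3.63 and solve for t:
e^(−t/τ) = (C − C_in)/(C₀ − C_in) = (3.63 − 3.80)/(0.316 − 3.80) = 0.048794
t = −τ ln(…) = 17.090 × 3.0201 = 51.614 h.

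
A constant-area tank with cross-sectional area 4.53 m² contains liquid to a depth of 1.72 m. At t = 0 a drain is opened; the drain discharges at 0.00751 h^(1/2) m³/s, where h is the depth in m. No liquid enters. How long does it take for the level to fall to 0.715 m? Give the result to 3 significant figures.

Volume balance on the tank: A dh/dt = −0.00751 √h.
This is separable: 2 d(√h)/dt = −0.00751/A, so √h = √h₀ − (0.00751/(2A)) t.
t = 2A(√h₀ − √h)/0.00751 = 2·4.53·(√1.72 − √0.715)/0.00751
  = 9.0600 × (1.3115 − 0.84558) / 0.00751 = 562.07 s.

562 s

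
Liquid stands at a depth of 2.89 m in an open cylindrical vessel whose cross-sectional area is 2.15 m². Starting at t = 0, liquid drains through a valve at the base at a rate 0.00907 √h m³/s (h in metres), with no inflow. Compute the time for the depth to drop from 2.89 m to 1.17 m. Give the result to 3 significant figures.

Unsteady balance on liquid volume: A dh/dt = −0.00907 √h.
This is separable: 2 d(√h)/dt = −0.00907/A, so √h = √h₀ − (0.00907/(2A)) t.
t = 2A(√h₀ − √h)/0.00907 = 2·2.15·(√2.89 − √1.17)/0.00907
  = 4.3000 × (1.7000 − 1.0817) / 0.00907 = 293.15 s.

293 s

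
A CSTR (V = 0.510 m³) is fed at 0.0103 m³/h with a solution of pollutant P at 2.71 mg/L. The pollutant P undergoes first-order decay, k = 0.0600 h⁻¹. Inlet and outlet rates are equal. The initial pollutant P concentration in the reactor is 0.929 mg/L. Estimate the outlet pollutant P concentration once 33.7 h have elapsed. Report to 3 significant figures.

0.699 mg/L

Species balance: V dC/dt = Q C_in − Q C − k V C.
This is linear with rate a = Q/V + k = 0.080196 h⁻¹.
C_ss = Q C_in/(Q + kV) = 0.68247 mg/L; C(t) = C_ss + (C₀ − C_ss) e^(−a t).
C(33.7) = 0.68247 + (0.24653)·e^(−0.080196·33.7) = 0.68247 + (0.24653)·0.067030 = 0.69899 mg/L.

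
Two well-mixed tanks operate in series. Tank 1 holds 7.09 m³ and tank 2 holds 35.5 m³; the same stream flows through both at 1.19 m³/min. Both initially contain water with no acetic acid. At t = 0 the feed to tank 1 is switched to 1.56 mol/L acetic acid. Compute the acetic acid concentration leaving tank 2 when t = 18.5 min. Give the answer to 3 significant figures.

Each tank obeys Vᵢ dCᵢ/dt = Q(Cᵢ₋₁ − Cᵢ), so τᵢ = Vᵢ/Q.
τ₁ = 7.09/1.19 = 5.9580 min; τ₂ = 35.5/1.19 = 29.832 min.
Solving the cascade with C₁(0)=C₂(0)=0 gives C₂(t) = C_in[1 − (τ₁ e^(−t/τ₁) − τ₂ e^(−t/τ₂))/(τ₁ − τ₂)].
At t = 18.5: e^(−t/τ₁) = 0.044821, e^(−t/τ₂) = 0.53787.
C₂ = 1.56·[1 − (5.9580·0.044821 − 29.832·0.53787)/(-23.874)] = 1.56·0.33909 = 0.52897 mol/L.

0.529 mol/L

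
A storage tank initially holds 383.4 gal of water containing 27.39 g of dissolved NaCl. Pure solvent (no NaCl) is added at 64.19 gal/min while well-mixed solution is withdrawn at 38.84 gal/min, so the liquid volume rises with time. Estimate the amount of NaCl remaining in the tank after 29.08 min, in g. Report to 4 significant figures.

5.296 g

Let m(t) be the amount of NaCl. Volume: V(t) = V₀ + (Q_in − Q_out) t = 383.4 + 25.3500 t; V(29.08) = 1120.58 gal.
Solute balance: dm/dt = 0 − Q_out C = −Q_out m/V(t).
Separate: dm/m = −Q_out dt/V(t) ⇒ ln(m/m₀) = −(Q_out/(Q_in−Q_out)) ln(V/V₀).
m = m₀ (V₀/V)^(Q_out/(Q_in−Q_out)) = 27.39 × (383.4/1120.58)^(1.53215) = 5.29580 g.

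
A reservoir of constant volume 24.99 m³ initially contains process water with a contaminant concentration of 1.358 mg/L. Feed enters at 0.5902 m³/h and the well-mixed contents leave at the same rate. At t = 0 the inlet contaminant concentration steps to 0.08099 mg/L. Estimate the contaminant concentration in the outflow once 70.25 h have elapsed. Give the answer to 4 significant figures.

0.3240 mg/L

Species balance on the tank: V dC/dt = Q(C_in − C).
So dC/dt = (C_in − C)/τ with τ = V/Q = 24.99/0.5902 = 42.3416 h.
Integrating: C(t) = C_in + (C₀ − C_in) e^(−t/τ).
C(70.25) = 0.08099 + (1.358 − 0.08099)·e^(−70.25/42.3416) = 0.08099 + (1.27701)·0.190305 = 0.324012 mg/L.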